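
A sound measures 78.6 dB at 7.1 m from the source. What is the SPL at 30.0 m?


Given values:
  SPL1 = 78.6 dB, r1 = 7.1 m, r2 = 30.0 m
Formula: SPL2 = SPL1 - 20 * log10(r2 / r1)
Compute ratio: r2 / r1 = 30.0 / 7.1 = 4.2254
Compute log10: log10(4.2254) = 0.625868
Compute drop: 20 * 0.625868 = 12.5174
SPL2 = 78.6 - 12.5174 = 66.08

66.08 dB


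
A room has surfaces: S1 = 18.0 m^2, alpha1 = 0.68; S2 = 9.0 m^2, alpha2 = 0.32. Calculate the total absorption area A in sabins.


Given surfaces:
  Surface 1: 18.0 * 0.68 = 12.24
  Surface 2: 9.0 * 0.32 = 2.88
Formula: A = sum(Si * alpha_i)
A = 12.24 + 2.88
A = 15.12

15.12 sabins


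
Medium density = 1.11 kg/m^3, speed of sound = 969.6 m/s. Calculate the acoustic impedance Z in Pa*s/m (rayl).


Given values:
  rho = 1.11 kg/m^3
  c = 969.6 m/s
Formula: Z = rho * c
Z = 1.11 * 969.6
Z = 1076.26

1076.26 rayl


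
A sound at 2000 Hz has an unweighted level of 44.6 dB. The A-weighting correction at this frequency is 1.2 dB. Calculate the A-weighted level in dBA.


Given values:
  SPL = 44.6 dB
  A-weighting at 2000 Hz = 1.2 dB
Formula: L_A = SPL + A_weight
L_A = 44.6 + (1.2)
L_A = 45.8

45.8 dBA


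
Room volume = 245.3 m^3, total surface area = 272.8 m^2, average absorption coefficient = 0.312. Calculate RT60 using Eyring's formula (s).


Given values:
  V = 245.3 m^3, S = 272.8 m^2, alpha = 0.312
Formula: RT60 = 0.161 * V / (-S * ln(1 - alpha))
Compute ln(1 - 0.312) = ln(0.688) = -0.373966
Denominator: -272.8 * -0.373966 = 102.0179
Numerator: 0.161 * 245.3 = 39.4933
RT60 = 39.4933 / 102.0179 = 0.387

0.387 s


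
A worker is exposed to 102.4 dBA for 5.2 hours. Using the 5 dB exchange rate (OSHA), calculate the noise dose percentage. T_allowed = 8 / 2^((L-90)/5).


Given values:
  L = 102.4 dBA, T = 5.2 hours
Formula: T_allowed = 8 / 2^((L - 90) / 5)
Compute exponent: (102.4 - 90) / 5 = 2.48
Compute 2^(2.48) = 5.578975
T_allowed = 8 / 5.578975 = 1.433955 hours
Dose = (T / T_allowed) * 100
Dose = (5.2 / 1.433955) * 100 = 362.63

362.63 %


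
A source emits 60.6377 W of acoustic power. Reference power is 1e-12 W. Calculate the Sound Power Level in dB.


Given values:
  W = 60.6377 W
  W_ref = 1e-12 W
Formula: SWL = 10 * log10(W / W_ref)
Compute ratio: W / W_ref = 60637700000000
Compute log10: log10(60637700000000) = 13.782743
Multiply: SWL = 10 * 13.782743 = 137.83

137.83 dB


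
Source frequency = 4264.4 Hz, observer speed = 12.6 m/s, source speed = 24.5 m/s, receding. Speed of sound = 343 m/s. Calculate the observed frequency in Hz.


Given values:
  f_s = 4264.4 Hz, v_o = 12.6 m/s, v_s = 24.5 m/s
  Direction: receding
Formula: f_o = f_s * (c - v_o) / (c + v_s)
Numerator: c - v_o = 343 - 12.6 = 330.4
Denominator: c + v_s = 343 + 24.5 = 367.5
f_o = 4264.4 * 330.4 / 367.5 = 3833.9

3833.9 Hz


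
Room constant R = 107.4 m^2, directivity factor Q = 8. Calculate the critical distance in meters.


Given values:
  R = 107.4 m^2, Q = 8
Formula: d_c = 0.141 * sqrt(Q * R)
Compute Q * R = 8 * 107.4 = 859.2
Compute sqrt(859.2) = 29.3121
d_c = 0.141 * 29.3121 = 4.133

4.133 m


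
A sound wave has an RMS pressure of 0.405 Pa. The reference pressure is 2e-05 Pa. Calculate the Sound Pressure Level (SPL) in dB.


Given values:
  p = 0.405 Pa
  p_ref = 2e-05 Pa
Formula: SPL = 20 * log10(p / p_ref)
Compute ratio: p / p_ref = 0.405 / 2e-05 = 20250
Compute log10: log10(20250) = 4.306425
Multiply: SPL = 20 * 4.306425 = 86.13

86.13 dB


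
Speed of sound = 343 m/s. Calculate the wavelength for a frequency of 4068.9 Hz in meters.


Given values:
  c = 343 m/s, f = 4068.9 Hz
Formula: lambda = c / f
lambda = 343 / 4068.9
lambda = 0.0843

0.0843 m


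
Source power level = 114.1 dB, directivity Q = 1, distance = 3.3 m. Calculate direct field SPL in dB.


Given values:
  Lw = 114.1 dB, Q = 1, r = 3.3 m
Formula: SPL = Lw + 10 * log10(Q / (4 * pi * r^2))
Compute 4 * pi * r^2 = 4 * pi * 3.3^2 = 136.8478
Compute Q / denom = 1 / 136.8478 = 0.00730739
Compute 10 * log10(0.00730739) = -21.3624
SPL = 114.1 + (-21.3624) = 92.74

92.74 dB


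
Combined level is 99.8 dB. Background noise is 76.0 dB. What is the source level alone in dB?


Given values:
  L_total = 99.8 dB, L_bg = 76.0 dB
Formula: L_source = 10 * log10(10^(L_total/10) - 10^(L_bg/10))
Convert to linear:
  10^(99.8/10) = 9549925860.2144
  10^(76.0/10) = 39810717.0553
Difference: 9549925860.2144 - 39810717.0553 = 9510115143.1591
L_source = 10 * log10(9510115143.1591) = 99.78

99.78 dB


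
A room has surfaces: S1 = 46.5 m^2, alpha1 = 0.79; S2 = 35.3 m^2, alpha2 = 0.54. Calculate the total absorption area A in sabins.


Given surfaces:
  Surface 1: 46.5 * 0.79 = 36.735
  Surface 2: 35.3 * 0.54 = 19.062
Formula: A = sum(Si * alpha_i)
A = 36.735 + 19.062
A = 55.8

55.8 sabins


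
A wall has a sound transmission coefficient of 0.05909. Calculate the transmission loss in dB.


Given values:
  tau = 0.05909
Formula: TL = 10 * log10(1 / tau)
Compute 1 / tau = 1 / 0.05909 = 16.9233
Compute log10(16.9233) = 1.228485
TL = 10 * 1.228485 = 12.28

12.28 dB


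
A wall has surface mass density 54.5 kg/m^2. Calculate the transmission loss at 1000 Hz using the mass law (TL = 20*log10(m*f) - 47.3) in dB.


Given values:
  m = 54.5 kg/m^2, f = 1000 Hz
Formula: TL = 20 * log10(m * f) - 47.3
Compute m * f = 54.5 * 1000 = 54500.0
Compute log10(54500.0) = 4.736397
Compute 20 * 4.736397 = 94.7279
TL = 94.7279 - 47.3 = 47.43

47.43 dB


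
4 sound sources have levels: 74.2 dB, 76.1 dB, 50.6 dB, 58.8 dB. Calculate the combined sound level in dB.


Formula: L_total = 10 * log10( sum(10^(Li/10)) )
  Source 1: 10^(74.2/10) = 26302679.919
  Source 2: 10^(76.1/10) = 40738027.7804
  Source 3: 10^(50.6/10) = 114815.3621
  Source 4: 10^(58.8/10) = 758577.575
Sum of linear values = 67914100.6365
L_total = 10 * log10(67914100.6365) = 78.32

78.32 dB


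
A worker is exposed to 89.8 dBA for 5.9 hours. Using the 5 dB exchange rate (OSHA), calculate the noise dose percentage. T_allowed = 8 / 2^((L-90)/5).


Given values:
  L = 89.8 dBA, T = 5.9 hours
Formula: T_allowed = 8 / 2^((L - 90) / 5)
Compute exponent: (89.8 - 90) / 5 = -0.04
Compute 2^(-0.04) = 0.972655
T_allowed = 8 / 0.972655 = 8.22491 hours
Dose = (T / T_allowed) * 100
Dose = (5.9 / 8.22491) * 100 = 71.73

71.73 %


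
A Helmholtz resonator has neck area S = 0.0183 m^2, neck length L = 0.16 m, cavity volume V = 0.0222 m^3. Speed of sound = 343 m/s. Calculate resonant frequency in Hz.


Given values:
  S = 0.0183 m^2, L = 0.16 m, V = 0.0222 m^3, c = 343 m/s
Formula: f = (c / (2*pi)) * sqrt(S / (V * L))
Compute V * L = 0.0222 * 0.16 = 0.003552
Compute S / (V * L) = 0.0183 / 0.003552 = 5.152
Compute sqrt(5.152) = 2.269802
Compute c / (2*pi) = 343 / 6.283185 = 54.590148
f = 54.590148 * 2.269802 = 123.91

123.91 Hz


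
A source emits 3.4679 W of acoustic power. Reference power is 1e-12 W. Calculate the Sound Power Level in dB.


Given values:
  W = 3.4679 W
  W_ref = 1e-12 W
Formula: SWL = 10 * log10(W / W_ref)
Compute ratio: W / W_ref = 3467900000000
Compute log10: log10(3467900000000) = 12.540067
Multiply: SWL = 10 * 12.540067 = 125.4

125.4 dB


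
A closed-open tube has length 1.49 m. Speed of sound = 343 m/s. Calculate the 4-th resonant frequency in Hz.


Given values:
  Tube type: closed-open, L = 1.49 m, c = 343 m/s, n = 4
Formula: f_n = (2n - 1) * c / (4 * L)
Compute 2n - 1 = 2*4 - 1 = 7
Compute 4 * L = 4 * 1.49 = 5.96
f = 7 * 343 / 5.96
f = 402.85

402.85 Hz


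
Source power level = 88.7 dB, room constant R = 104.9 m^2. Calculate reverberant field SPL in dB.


Given values:
  Lw = 88.7 dB, R = 104.9 m^2
Formula: SPL = Lw + 10 * log10(4 / R)
Compute 4 / R = 4 / 104.9 = 0.038132
Compute 10 * log10(0.038132) = -14.1871
SPL = 88.7 + (-14.1871) = 74.51

74.51 dB


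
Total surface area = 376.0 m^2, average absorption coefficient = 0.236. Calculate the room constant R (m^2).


Given values:
  S = 376.0 m^2, alpha = 0.236
Formula: R = S * alpha / (1 - alpha)
Numerator: 376.0 * 0.236 = 88.736
Denominator: 1 - 0.236 = 0.764
R = 88.736 / 0.764 = 116.15

116.15 m^2


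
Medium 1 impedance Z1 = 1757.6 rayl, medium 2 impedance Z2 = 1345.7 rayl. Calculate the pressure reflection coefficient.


Given values:
  Z1 = 1757.6 rayl, Z2 = 1345.7 rayl
Formula: R = (Z2 - Z1) / (Z2 + Z1)
Numerator: Z2 - Z1 = 1345.7 - 1757.6 = -411.9
Denominator: Z2 + Z1 = 1345.7 + 1757.6 = 3103.3
R = -411.9 / 3103.3 = -0.1327

-0.1327


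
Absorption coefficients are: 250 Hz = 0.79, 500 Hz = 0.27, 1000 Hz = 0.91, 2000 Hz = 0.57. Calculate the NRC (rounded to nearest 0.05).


Given values:
  a_250 = 0.79, a_500 = 0.27
  a_1000 = 0.91, a_2000 = 0.57
Formula: NRC = (a250 + a500 + a1000 + a2000) / 4
Sum = 0.79 + 0.27 + 0.91 + 0.57 = 2.54
NRC = 2.54 / 4 = 0.635
Rounded to nearest 0.05: 0.65

0.65


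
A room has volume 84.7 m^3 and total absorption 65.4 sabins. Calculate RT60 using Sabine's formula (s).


Given values:
  V = 84.7 m^3
  A = 65.4 sabins
Formula: RT60 = 0.161 * V / A
Numerator: 0.161 * 84.7 = 13.6367
RT60 = 13.6367 / 65.4 = 0.209

0.209 s


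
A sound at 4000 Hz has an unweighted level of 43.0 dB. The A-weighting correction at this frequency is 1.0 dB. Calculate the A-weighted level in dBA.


Given values:
  SPL = 43.0 dB
  A-weighting at 4000 Hz = 1.0 dB
Formula: L_A = SPL + A_weight
L_A = 43.0 + (1.0)
L_A = 44.0

44.0 dBA


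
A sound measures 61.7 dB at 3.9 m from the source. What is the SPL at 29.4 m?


Given values:
  SPL1 = 61.7 dB, r1 = 3.9 m, r2 = 29.4 m
Formula: SPL2 = SPL1 - 20 * log10(r2 / r1)
Compute ratio: r2 / r1 = 29.4 / 3.9 = 7.5385
Compute log10: log10(7.5385) = 0.877285
Compute drop: 20 * 0.877285 = 17.5457
SPL2 = 61.7 - 17.5457 = 44.15

44.15 dB


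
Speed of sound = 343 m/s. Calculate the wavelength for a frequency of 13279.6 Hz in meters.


Given values:
  c = 343 m/s, f = 13279.6 Hz
Formula: lambda = c / f
lambda = 343 / 13279.6
lambda = 0.0258

0.0258 m


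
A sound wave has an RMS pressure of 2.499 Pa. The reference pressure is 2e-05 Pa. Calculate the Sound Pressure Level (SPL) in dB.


Given values:
  p = 2.499 Pa
  p_ref = 2e-05 Pa
Formula: SPL = 20 * log10(p / p_ref)
Compute ratio: p / p_ref = 2.499 / 2e-05 = 124950
Compute log10: log10(124950) = 5.096736
Multiply: SPL = 20 * 5.096736 = 101.93

101.93 dB


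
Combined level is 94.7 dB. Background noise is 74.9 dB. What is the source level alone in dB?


Given values:
  L_total = 94.7 dB, L_bg = 74.9 dB
Formula: L_source = 10 * log10(10^(L_total/10) - 10^(L_bg/10))
Convert to linear:
  10^(94.7/10) = 2951209226.6664
  10^(74.9/10) = 30902954.3251
Difference: 2951209226.6664 - 30902954.3251 = 2920306272.3413
L_source = 10 * log10(2920306272.3413) = 94.65

94.65 dB


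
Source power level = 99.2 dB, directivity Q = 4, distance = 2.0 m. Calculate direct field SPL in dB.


Given values:
  Lw = 99.2 dB, Q = 4, r = 2.0 m
Formula: SPL = Lw + 10 * log10(Q / (4 * pi * r^2))
Compute 4 * pi * r^2 = 4 * pi * 2.0^2 = 50.2655
Compute Q / denom = 4 / 50.2655 = 0.07957744
Compute 10 * log10(0.07957744) = -10.9921
SPL = 99.2 + (-10.9921) = 88.21

88.21 dB


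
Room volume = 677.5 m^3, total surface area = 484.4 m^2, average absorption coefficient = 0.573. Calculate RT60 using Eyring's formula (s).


Given values:
  V = 677.5 m^3, S = 484.4 m^2, alpha = 0.573
Formula: RT60 = 0.161 * V / (-S * ln(1 - alpha))
Compute ln(1 - 0.573) = ln(0.427) = -0.850971
Denominator: -484.4 * -0.850971 = 412.2104
Numerator: 0.161 * 677.5 = 109.0775
RT60 = 109.0775 / 412.2104 = 0.265

0.265 s


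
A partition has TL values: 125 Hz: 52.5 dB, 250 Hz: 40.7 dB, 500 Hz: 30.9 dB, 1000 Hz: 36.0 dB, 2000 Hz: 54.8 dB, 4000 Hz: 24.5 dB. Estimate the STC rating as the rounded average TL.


Given TL values at each frequency:
  125 Hz: 52.5 dB
  250 Hz: 40.7 dB
  500 Hz: 30.9 dB
  1000 Hz: 36.0 dB
  2000 Hz: 54.8 dB
  4000 Hz: 24.5 dB
Formula: STC ~ round(average of TL values)
Sum = 52.5 + 40.7 + 30.9 + 36.0 + 54.8 + 24.5 = 239.4
Average = 239.4 / 6 = 39.9
Rounded: 40

40


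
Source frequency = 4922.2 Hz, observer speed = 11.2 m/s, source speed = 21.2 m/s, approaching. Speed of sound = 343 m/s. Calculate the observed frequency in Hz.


Given values:
  f_s = 4922.2 Hz, v_o = 11.2 m/s, v_s = 21.2 m/s
  Direction: approaching
Formula: f_o = f_s * (c + v_o) / (c - v_s)
Numerator: c + v_o = 343 + 11.2 = 354.2
Denominator: c - v_s = 343 - 21.2 = 321.8
f_o = 4922.2 * 354.2 / 321.8 = 5417.79

5417.79 Hz


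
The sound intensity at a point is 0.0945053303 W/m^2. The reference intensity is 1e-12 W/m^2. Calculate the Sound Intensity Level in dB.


Given values:
  I = 0.0945053303 W/m^2
  I_ref = 1e-12 W/m^2
Formula: SIL = 10 * log10(I / I_ref)
Compute ratio: I / I_ref = 94505330300
Compute log10: log10(94505330300) = 10.975456
Multiply: SIL = 10 * 10.975456 = 109.75

109.75 dB


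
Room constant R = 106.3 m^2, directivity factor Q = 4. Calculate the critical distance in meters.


Given values:
  R = 106.3 m^2, Q = 4
Formula: d_c = 0.141 * sqrt(Q * R)
Compute Q * R = 4 * 106.3 = 425.2
Compute sqrt(425.2) = 20.6204
d_c = 0.141 * 20.6204 = 2.907

2.907 m


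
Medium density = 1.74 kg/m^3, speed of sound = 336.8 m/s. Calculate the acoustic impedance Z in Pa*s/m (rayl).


Given values:
  rho = 1.74 kg/m^3
  c = 336.8 m/s
Formula: Z = rho * c
Z = 1.74 * 336.8
Z = 586.03

586.03 rayl


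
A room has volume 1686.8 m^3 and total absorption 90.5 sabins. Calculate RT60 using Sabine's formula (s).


Given values:
  V = 1686.8 m^3
  A = 90.5 sabins
Formula: RT60 = 0.161 * V / A
Numerator: 0.161 * 1686.8 = 271.5748
RT60 = 271.5748 / 90.5 = 3.001

3.001 s


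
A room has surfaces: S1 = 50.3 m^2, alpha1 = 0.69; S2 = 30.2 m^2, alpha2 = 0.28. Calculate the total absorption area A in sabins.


Given surfaces:
  Surface 1: 50.3 * 0.69 = 34.707
  Surface 2: 30.2 * 0.28 = 8.456
Formula: A = sum(Si * alpha_i)
A = 34.707 + 8.456
A = 43.16

43.16 sabins


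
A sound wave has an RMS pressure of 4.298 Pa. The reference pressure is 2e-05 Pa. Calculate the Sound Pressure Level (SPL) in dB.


Given values:
  p = 4.298 Pa
  p_ref = 2e-05 Pa
Formula: SPL = 20 * log10(p / p_ref)
Compute ratio: p / p_ref = 4.298 / 2e-05 = 214900
Compute log10: log10(214900) = 5.332236
Multiply: SPL = 20 * 5.332236 = 106.64

106.64 dB


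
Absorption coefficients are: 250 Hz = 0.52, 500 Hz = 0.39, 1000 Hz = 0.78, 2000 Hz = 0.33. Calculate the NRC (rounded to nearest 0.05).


Given values:
  a_250 = 0.52, a_500 = 0.39
  a_1000 = 0.78, a_2000 = 0.33
Formula: NRC = (a250 + a500 + a1000 + a2000) / 4
Sum = 0.52 + 0.39 + 0.78 + 0.33 = 2.02
NRC = 2.02 / 4 = 0.505
Rounded to nearest 0.05: 0.5

0.5


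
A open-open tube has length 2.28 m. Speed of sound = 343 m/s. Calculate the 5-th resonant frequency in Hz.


Given values:
  Tube type: open-open, L = 2.28 m, c = 343 m/s, n = 5
Formula: f_n = n * c / (2 * L)
Compute 2 * L = 2 * 2.28 = 4.56
f = 5 * 343 / 4.56
f = 376.1

376.1 Hz


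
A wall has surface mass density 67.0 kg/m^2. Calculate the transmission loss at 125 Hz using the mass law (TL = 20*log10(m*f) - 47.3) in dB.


Given values:
  m = 67.0 kg/m^2, f = 125 Hz
Formula: TL = 20 * log10(m * f) - 47.3
Compute m * f = 67.0 * 125 = 8375.0
Compute log10(8375.0) = 3.922985
Compute 20 * 3.922985 = 78.4597
TL = 78.4597 - 47.3 = 31.16

31.16 dB


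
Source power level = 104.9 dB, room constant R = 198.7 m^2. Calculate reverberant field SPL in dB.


Given values:
  Lw = 104.9 dB, R = 198.7 m^2
Formula: SPL = Lw + 10 * log10(4 / R)
Compute 4 / R = 4 / 198.7 = 0.020131
Compute 10 * log10(0.020131) = -16.9613
SPL = 104.9 + (-16.9613) = 87.94

87.94 dB


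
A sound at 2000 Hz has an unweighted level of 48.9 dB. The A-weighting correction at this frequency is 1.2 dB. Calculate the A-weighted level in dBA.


Given values:
  SPL = 48.9 dB
  A-weighting at 2000 Hz = 1.2 dB
Formula: L_A = SPL + A_weight
L_A = 48.9 + (1.2)
L_A = 50.1

50.1 dBA


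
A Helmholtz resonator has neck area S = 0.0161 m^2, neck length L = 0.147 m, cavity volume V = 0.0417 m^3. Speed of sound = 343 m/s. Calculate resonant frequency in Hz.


Given values:
  S = 0.0161 m^2, L = 0.147 m, V = 0.0417 m^3, c = 343 m/s
Formula: f = (c / (2*pi)) * sqrt(S / (V * L))
Compute V * L = 0.0417 * 0.147 = 0.0061299
Compute S / (V * L) = 0.0161 / 0.0061299 = 2.6265
Compute sqrt(2.6265) = 1.620648
Compute c / (2*pi) = 343 / 6.283185 = 54.590148
f = 54.590148 * 1.620648 = 88.47

88.47 Hz


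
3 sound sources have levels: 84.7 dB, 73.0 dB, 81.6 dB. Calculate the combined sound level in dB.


Formula: L_total = 10 * log10( sum(10^(Li/10)) )
  Source 1: 10^(84.7/10) = 295120922.6666
  Source 2: 10^(73.0/10) = 19952623.1497
  Source 3: 10^(81.6/10) = 144543977.0746
Sum of linear values = 459617522.8909
L_total = 10 * log10(459617522.8909) = 86.62

86.62 dB


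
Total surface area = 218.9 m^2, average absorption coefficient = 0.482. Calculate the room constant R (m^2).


Given values:
  S = 218.9 m^2, alpha = 0.482
Formula: R = S * alpha / (1 - alpha)
Numerator: 218.9 * 0.482 = 105.5098
Denominator: 1 - 0.482 = 0.518
R = 105.5098 / 0.518 = 203.69

203.69 m^2


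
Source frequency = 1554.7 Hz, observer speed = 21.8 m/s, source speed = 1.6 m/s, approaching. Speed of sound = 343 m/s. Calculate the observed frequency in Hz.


Given values:
  f_s = 1554.7 Hz, v_o = 21.8 m/s, v_s = 1.6 m/s
  Direction: approaching
Formula: f_o = f_s * (c + v_o) / (c - v_s)
Numerator: c + v_o = 343 + 21.8 = 364.8
Denominator: c - v_s = 343 - 1.6 = 341.4
f_o = 1554.7 * 364.8 / 341.4 = 1661.26

1661.26 Hz


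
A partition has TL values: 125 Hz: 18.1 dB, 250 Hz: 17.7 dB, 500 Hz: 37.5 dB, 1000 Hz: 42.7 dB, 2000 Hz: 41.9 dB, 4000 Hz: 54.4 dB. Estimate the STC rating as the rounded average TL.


Given TL values at each frequency:
  125 Hz: 18.1 dB
  250 Hz: 17.7 dB
  500 Hz: 37.5 dB
  1000 Hz: 42.7 dB
  2000 Hz: 41.9 dB
  4000 Hz: 54.4 dB
Formula: STC ~ round(average of TL values)
Sum = 18.1 + 17.7 + 37.5 + 42.7 + 41.9 + 54.4 = 212.3
Average = 212.3 / 6 = 35.38
Rounded: 35

35


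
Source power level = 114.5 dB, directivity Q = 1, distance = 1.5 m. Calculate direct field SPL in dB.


Given values:
  Lw = 114.5 dB, Q = 1, r = 1.5 m
Formula: SPL = Lw + 10 * log10(Q / (4 * pi * r^2))
Compute 4 * pi * r^2 = 4 * pi * 1.5^2 = 28.2743
Compute Q / denom = 1 / 28.2743 = 0.03536781
Compute 10 * log10(0.03536781) = -14.5139
SPL = 114.5 + (-14.5139) = 99.99

99.99 dB


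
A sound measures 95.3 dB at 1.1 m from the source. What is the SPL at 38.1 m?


Given values:
  SPL1 = 95.3 dB, r1 = 1.1 m, r2 = 38.1 m
Formula: SPL2 = SPL1 - 20 * log10(r2 / r1)
Compute ratio: r2 / r1 = 38.1 / 1.1 = 34.6364
Compute log10: log10(34.6364) = 1.539533
Compute drop: 20 * 1.539533 = 30.7907
SPL2 = 95.3 - 30.7907 = 64.51

64.51 dB


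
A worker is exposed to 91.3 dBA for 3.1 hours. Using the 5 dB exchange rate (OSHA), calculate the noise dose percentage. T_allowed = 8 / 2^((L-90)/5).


Given values:
  L = 91.3 dBA, T = 3.1 hours
Formula: T_allowed = 8 / 2^((L - 90) / 5)
Compute exponent: (91.3 - 90) / 5 = 0.26
Compute 2^(0.26) = 1.197479
T_allowed = 8 / 1.197479 = 6.680702 hours
Dose = (T / T_allowed) * 100
Dose = (3.1 / 6.680702) * 100 = 46.4

46.4 %


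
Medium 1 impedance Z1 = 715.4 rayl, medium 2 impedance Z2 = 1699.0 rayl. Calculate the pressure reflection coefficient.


Given values:
  Z1 = 715.4 rayl, Z2 = 1699.0 rayl
Formula: R = (Z2 - Z1) / (Z2 + Z1)
Numerator: Z2 - Z1 = 1699.0 - 715.4 = 983.6
Denominator: Z2 + Z1 = 1699.0 + 715.4 = 2414.4
R = 983.6 / 2414.4 = 0.4074

0.4074


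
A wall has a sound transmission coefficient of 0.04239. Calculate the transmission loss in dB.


Given values:
  tau = 0.04239
Formula: TL = 10 * log10(1 / tau)
Compute 1 / tau = 1 / 0.04239 = 23.5905
Compute log10(23.5905) = 1.372737
TL = 10 * 1.372737 = 13.73

13.73 dB


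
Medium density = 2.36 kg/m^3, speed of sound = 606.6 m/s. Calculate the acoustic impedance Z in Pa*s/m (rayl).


Given values:
  rho = 2.36 kg/m^3
  c = 606.6 m/s
Formula: Z = rho * c
Z = 2.36 * 606.6
Z = 1431.58

1431.58 rayl


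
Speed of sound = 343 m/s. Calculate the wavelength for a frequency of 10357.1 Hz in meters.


Given values:
  c = 343 m/s, f = 10357.1 Hz
Formula: lambda = c / f
lambda = 343 / 10357.1
lambda = 0.0331

0.0331 m


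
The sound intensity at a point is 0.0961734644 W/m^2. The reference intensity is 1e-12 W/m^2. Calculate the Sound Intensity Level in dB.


Given values:
  I = 0.0961734644 W/m^2
  I_ref = 1e-12 W/m^2
Formula: SIL = 10 * log10(I / I_ref)
Compute ratio: I / I_ref = 96173464400
Compute log10: log10(96173464400) = 10.983055
Multiply: SIL = 10 * 10.983055 = 109.83

109.83 dB


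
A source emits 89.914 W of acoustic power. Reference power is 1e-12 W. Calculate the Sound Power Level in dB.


Given values:
  W = 89.914 W
  W_ref = 1e-12 W
Formula: SWL = 10 * log10(W / W_ref)
Compute ratio: W / W_ref = 89914000000000
Compute log10: log10(89914000000000) = 13.953827
Multiply: SWL = 10 * 13.953827 = 139.54

139.54 dB


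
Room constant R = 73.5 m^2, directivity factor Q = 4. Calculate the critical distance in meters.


Given values:
  R = 73.5 m^2, Q = 4
Formula: d_c = 0.141 * sqrt(Q * R)
Compute Q * R = 4 * 73.5 = 294.0
Compute sqrt(294.0) = 17.1464
d_c = 0.141 * 17.1464 = 2.418

2.418 m


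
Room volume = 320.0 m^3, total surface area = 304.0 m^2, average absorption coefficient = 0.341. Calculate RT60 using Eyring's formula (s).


Given values:
  V = 320.0 m^3, S = 304.0 m^2, alpha = 0.341
Formula: RT60 = 0.161 * V / (-S * ln(1 - alpha))
Compute ln(1 - 0.341) = ln(0.659) = -0.417032
Denominator: -304.0 * -0.417032 = 126.7777
Numerator: 0.161 * 320.0 = 51.52
RT60 = 51.52 / 126.7777 = 0.406

0.406 s


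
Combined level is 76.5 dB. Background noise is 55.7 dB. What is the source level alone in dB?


Given values:
  L_total = 76.5 dB, L_bg = 55.7 dB
Formula: L_source = 10 * log10(10^(L_total/10) - 10^(L_bg/10))
Convert to linear:
  10^(76.5/10) = 44668359.2151
  10^(55.7/10) = 371535.2291
Difference: 44668359.2151 - 371535.2291 = 44296823.986
L_source = 10 * log10(44296823.986) = 76.46

76.46 dB


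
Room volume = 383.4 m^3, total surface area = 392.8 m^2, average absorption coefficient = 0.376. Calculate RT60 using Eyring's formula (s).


Given values:
  V = 383.4 m^3, S = 392.8 m^2, alpha = 0.376
Formula: RT60 = 0.161 * V / (-S * ln(1 - alpha))
Compute ln(1 - 0.376) = ln(0.624) = -0.471605
Denominator: -392.8 * -0.471605 = 185.2464
Numerator: 0.161 * 383.4 = 61.7274
RT60 = 61.7274 / 185.2464 = 0.333

0.333 s


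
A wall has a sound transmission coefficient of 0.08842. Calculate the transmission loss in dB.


Given values:
  tau = 0.08842
Formula: TL = 10 * log10(1 / tau)
Compute 1 / tau = 1 / 0.08842 = 11.3097
Compute log10(11.3097) = 1.053451
TL = 10 * 1.053451 = 10.53

10.53 dB


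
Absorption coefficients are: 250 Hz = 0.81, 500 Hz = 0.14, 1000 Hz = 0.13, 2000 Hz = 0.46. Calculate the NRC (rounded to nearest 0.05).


Given values:
  a_250 = 0.81, a_500 = 0.14
  a_1000 = 0.13, a_2000 = 0.46
Formula: NRC = (a250 + a500 + a1000 + a2000) / 4
Sum = 0.81 + 0.14 + 0.13 + 0.46 = 1.54
NRC = 1.54 / 4 = 0.385
Rounded to nearest 0.05: 0.4

0.4


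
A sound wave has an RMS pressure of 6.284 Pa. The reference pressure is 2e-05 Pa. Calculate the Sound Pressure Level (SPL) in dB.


Given values:
  p = 6.284 Pa
  p_ref = 2e-05 Pa
Formula: SPL = 20 * log10(p / p_ref)
Compute ratio: p / p_ref = 6.284 / 2e-05 = 314200
Compute log10: log10(314200) = 5.497206
Multiply: SPL = 20 * 5.497206 = 109.94

109.94 dB


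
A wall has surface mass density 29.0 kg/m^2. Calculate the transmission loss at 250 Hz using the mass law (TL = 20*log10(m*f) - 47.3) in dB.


Given values:
  m = 29.0 kg/m^2, f = 250 Hz
Formula: TL = 20 * log10(m * f) - 47.3
Compute m * f = 29.0 * 250 = 7250.0
Compute log10(7250.0) = 3.860338
Compute 20 * 3.860338 = 77.2068
TL = 77.2068 - 47.3 = 29.91

29.91 dB


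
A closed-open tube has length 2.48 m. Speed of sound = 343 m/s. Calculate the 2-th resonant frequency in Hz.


Given values:
  Tube type: closed-open, L = 2.48 m, c = 343 m/s, n = 2
Formula: f_n = (2n - 1) * c / (4 * L)
Compute 2n - 1 = 2*2 - 1 = 3
Compute 4 * L = 4 * 2.48 = 9.92
f = 3 * 343 / 9.92
f = 103.73

103.73 Hz


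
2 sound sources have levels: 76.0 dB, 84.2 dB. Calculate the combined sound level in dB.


Formula: L_total = 10 * log10( sum(10^(Li/10)) )
  Source 1: 10^(76.0/10) = 39810717.0553
  Source 2: 10^(84.2/10) = 263026799.1895
Sum of linear values = 302837516.2448
L_total = 10 * log10(302837516.2448) = 84.81

84.81 dB


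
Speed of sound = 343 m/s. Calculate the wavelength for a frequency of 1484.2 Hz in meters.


Given values:
  c = 343 m/s, f = 1484.2 Hz
Formula: lambda = c / f
lambda = 343 / 1484.2
lambda = 0.2311

0.2311 m


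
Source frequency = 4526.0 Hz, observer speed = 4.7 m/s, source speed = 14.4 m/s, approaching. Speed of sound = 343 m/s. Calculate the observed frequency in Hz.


Given values:
  f_s = 4526.0 Hz, v_o = 4.7 m/s, v_s = 14.4 m/s
  Direction: approaching
Formula: f_o = f_s * (c + v_o) / (c - v_s)
Numerator: c + v_o = 343 + 4.7 = 347.7
Denominator: c - v_s = 343 - 14.4 = 328.6
f_o = 4526.0 * 347.7 / 328.6 = 4789.08

4789.08 Hz


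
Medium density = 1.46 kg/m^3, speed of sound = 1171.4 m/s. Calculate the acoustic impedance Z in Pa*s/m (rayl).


Given values:
  rho = 1.46 kg/m^3
  c = 1171.4 m/s
Formula: Z = rho * c
Z = 1.46 * 1171.4
Z = 1710.24

1710.24 rayl


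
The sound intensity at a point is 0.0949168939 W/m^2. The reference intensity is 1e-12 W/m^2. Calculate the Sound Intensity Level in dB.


Given values:
  I = 0.0949168939 W/m^2
  I_ref = 1e-12 W/m^2
Formula: SIL = 10 * log10(I / I_ref)
Compute ratio: I / I_ref = 94916893900
Compute log10: log10(94916893900) = 10.977344
Multiply: SIL = 10 * 10.977344 = 109.77

109.77 dB


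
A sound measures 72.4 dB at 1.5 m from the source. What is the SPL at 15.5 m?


Given values:
  SPL1 = 72.4 dB, r1 = 1.5 m, r2 = 15.5 m
Formula: SPL2 = SPL1 - 20 * log10(r2 / r1)
Compute ratio: r2 / r1 = 15.5 / 1.5 = 10.3333
Compute log10: log10(10.3333) = 1.014239
Compute drop: 20 * 1.014239 = 20.2848
SPL2 = 72.4 - 20.2848 = 52.12

52.12 dB


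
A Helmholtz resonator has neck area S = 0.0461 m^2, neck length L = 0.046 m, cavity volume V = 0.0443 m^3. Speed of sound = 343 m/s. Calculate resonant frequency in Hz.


Given values:
  S = 0.0461 m^2, L = 0.046 m, V = 0.0443 m^3, c = 343 m/s
Formula: f = (c / (2*pi)) * sqrt(S / (V * L))
Compute V * L = 0.0443 * 0.046 = 0.0020378
Compute S / (V * L) = 0.0461 / 0.0020378 = 22.6224
Compute sqrt(22.6224) = 4.756301
Compute c / (2*pi) = 343 / 6.283185 = 54.590148
f = 54.590148 * 4.756301 = 259.65

259.65 Hz


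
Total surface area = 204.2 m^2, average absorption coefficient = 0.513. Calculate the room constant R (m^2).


Given values:
  S = 204.2 m^2, alpha = 0.513
Formula: R = S * alpha / (1 - alpha)
Numerator: 204.2 * 0.513 = 104.7546
Denominator: 1 - 0.513 = 0.487
R = 104.7546 / 0.487 = 215.1

215.1 m^2


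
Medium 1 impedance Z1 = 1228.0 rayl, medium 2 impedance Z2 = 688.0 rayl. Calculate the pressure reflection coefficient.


Given values:
  Z1 = 1228.0 rayl, Z2 = 688.0 rayl
Formula: R = (Z2 - Z1) / (Z2 + Z1)
Numerator: Z2 - Z1 = 688.0 - 1228.0 = -540.0
Denominator: Z2 + Z1 = 688.0 + 1228.0 = 1916.0
R = -540.0 / 1916.0 = -0.2818

-0.2818


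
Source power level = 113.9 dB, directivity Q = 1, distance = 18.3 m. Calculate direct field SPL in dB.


Given values:
  Lw = 113.9 dB, Q = 1, r = 18.3 m
Formula: SPL = Lw + 10 * log10(Q / (4 * pi * r^2))
Compute 4 * pi * r^2 = 4 * pi * 18.3^2 = 4208.3519
Compute Q / denom = 1 / 4208.3519 = 0.00023762
Compute 10 * log10(0.00023762) = -36.2412
SPL = 113.9 + (-36.2412) = 77.66

77.66 dB


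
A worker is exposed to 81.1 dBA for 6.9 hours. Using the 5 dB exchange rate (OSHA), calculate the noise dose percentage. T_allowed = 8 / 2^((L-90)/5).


Given values:
  L = 81.1 dBA, T = 6.9 hours
Formula: T_allowed = 8 / 2^((L - 90) / 5)
Compute exponent: (81.1 - 90) / 5 = -1.78
Compute 2^(-1.78) = 0.291183
T_allowed = 8 / 0.291183 = 27.474131 hours
Dose = (T / T_allowed) * 100
Dose = (6.9 / 27.474131) * 100 = 25.11

25.11 %


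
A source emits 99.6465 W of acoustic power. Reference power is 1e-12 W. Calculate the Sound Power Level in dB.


Given values:
  W = 99.6465 W
  W_ref = 1e-12 W
Formula: SWL = 10 * log10(W / W_ref)
Compute ratio: W / W_ref = 99646500000000
Compute log10: log10(99646500000000) = 13.998462
Multiply: SWL = 10 * 13.998462 = 139.98

139.98 dB


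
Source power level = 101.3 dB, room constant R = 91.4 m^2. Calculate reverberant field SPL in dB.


Given values:
  Lw = 101.3 dB, R = 91.4 m^2
Formula: SPL = Lw + 10 * log10(4 / R)
Compute 4 / R = 4 / 91.4 = 0.043764
Compute 10 * log10(0.043764) = -13.5888
SPL = 101.3 + (-13.5888) = 87.71

87.71 dB


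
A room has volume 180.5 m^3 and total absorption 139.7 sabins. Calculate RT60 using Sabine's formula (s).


Given values:
  V = 180.5 m^3
  A = 139.7 sabins
Formula: RT60 = 0.161 * V / A
Numerator: 0.161 * 180.5 = 29.0605
RT60 = 29.0605 / 139.7 = 0.208

0.208 s


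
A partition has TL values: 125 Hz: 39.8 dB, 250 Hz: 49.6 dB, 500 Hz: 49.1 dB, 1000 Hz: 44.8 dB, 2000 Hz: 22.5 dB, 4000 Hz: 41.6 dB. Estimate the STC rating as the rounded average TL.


Given TL values at each frequency:
  125 Hz: 39.8 dB
  250 Hz: 49.6 dB
  500 Hz: 49.1 dB
  1000 Hz: 44.8 dB
  2000 Hz: 22.5 dB
  4000 Hz: 41.6 dB
Formula: STC ~ round(average of TL values)
Sum = 39.8 + 49.6 + 49.1 + 44.8 + 22.5 + 41.6 = 247.4
Average = 247.4 / 6 = 41.23
Rounded: 41

41


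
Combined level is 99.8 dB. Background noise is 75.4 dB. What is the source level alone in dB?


Given values:
  L_total = 99.8 dB, L_bg = 75.4 dB
Formula: L_source = 10 * log10(10^(L_total/10) - 10^(L_bg/10))
Convert to linear:
  10^(99.8/10) = 9549925860.2144
  10^(75.4/10) = 34673685.0453
Difference: 9549925860.2144 - 34673685.0453 = 9515252175.1691
L_source = 10 * log10(9515252175.1691) = 99.78

99.78 dB


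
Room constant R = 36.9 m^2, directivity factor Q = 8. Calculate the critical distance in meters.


Given values:
  R = 36.9 m^2, Q = 8
Formula: d_c = 0.141 * sqrt(Q * R)
Compute Q * R = 8 * 36.9 = 295.2
Compute sqrt(295.2) = 17.1814
d_c = 0.141 * 17.1814 = 2.423

2.423 m


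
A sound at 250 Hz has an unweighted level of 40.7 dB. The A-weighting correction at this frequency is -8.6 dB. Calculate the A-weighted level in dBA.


Given values:
  SPL = 40.7 dB
  A-weighting at 250 Hz = -8.6 dB
Formula: L_A = SPL + A_weight
L_A = 40.7 + (-8.6)
L_A = 32.1

32.1 dBA


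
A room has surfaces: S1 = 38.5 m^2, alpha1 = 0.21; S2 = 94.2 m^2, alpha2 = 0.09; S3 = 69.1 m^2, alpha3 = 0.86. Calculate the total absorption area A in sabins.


Given surfaces:
  Surface 1: 38.5 * 0.21 = 8.085
  Surface 2: 94.2 * 0.09 = 8.478
  Surface 3: 69.1 * 0.86 = 59.426
Formula: A = sum(Si * alpha_i)
A = 8.085 + 8.478 + 59.426
A = 75.99

75.99 sabins


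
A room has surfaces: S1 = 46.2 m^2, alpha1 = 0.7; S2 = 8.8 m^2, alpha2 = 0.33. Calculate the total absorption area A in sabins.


Given surfaces:
  Surface 1: 46.2 * 0.7 = 32.34
  Surface 2: 8.8 * 0.33 = 2.904
Formula: A = sum(Si * alpha_i)
A = 32.34 + 2.904
A = 35.24

35.24 sabins


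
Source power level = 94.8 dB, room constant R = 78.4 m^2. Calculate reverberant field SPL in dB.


Given values:
  Lw = 94.8 dB, R = 78.4 m^2
Formula: SPL = Lw + 10 * log10(4 / R)
Compute 4 / R = 4 / 78.4 = 0.05102
Compute 10 * log10(0.05102) = -12.9226
SPL = 94.8 + (-12.9226) = 81.88

81.88 dB


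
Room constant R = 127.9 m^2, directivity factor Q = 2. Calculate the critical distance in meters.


Given values:
  R = 127.9 m^2, Q = 2
Formula: d_c = 0.141 * sqrt(Q * R)
Compute Q * R = 2 * 127.9 = 255.8
Compute sqrt(255.8) = 15.9937
d_c = 0.141 * 15.9937 = 2.255

2.255 m


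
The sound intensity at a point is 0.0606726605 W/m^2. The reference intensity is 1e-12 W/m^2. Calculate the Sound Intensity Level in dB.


Given values:
  I = 0.0606726605 W/m^2
  I_ref = 1e-12 W/m^2
Formula: SIL = 10 * log10(I / I_ref)
Compute ratio: I / I_ref = 60672660500
Compute log10: log10(60672660500) = 10.782993
Multiply: SIL = 10 * 10.782993 = 107.83

107.83 dB


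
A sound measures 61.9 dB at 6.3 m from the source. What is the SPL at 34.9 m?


Given values:
  SPL1 = 61.9 dB, r1 = 6.3 m, r2 = 34.9 m
Formula: SPL2 = SPL1 - 20 * log10(r2 / r1)
Compute ratio: r2 / r1 = 34.9 / 6.3 = 5.5397
Compute log10: log10(5.5397) = 0.743486
Compute drop: 20 * 0.743486 = 14.8697
SPL2 = 61.9 - 14.8697 = 47.03

47.03 dB


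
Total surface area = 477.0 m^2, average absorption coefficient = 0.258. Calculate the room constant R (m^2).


Given values:
  S = 477.0 m^2, alpha = 0.258
Formula: R = S * alpha / (1 - alpha)
Numerator: 477.0 * 0.258 = 123.066
Denominator: 1 - 0.258 = 0.742
R = 123.066 / 0.742 = 165.86

165.86 m^2


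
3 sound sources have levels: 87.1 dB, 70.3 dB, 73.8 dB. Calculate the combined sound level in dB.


Formula: L_total = 10 * log10( sum(10^(Li/10)) )
  Source 1: 10^(87.1/10) = 512861383.9914
  Source 2: 10^(70.3/10) = 10715193.0524
  Source 3: 10^(73.8/10) = 23988329.1902
Sum of linear values = 547564906.234
L_total = 10 * log10(547564906.234) = 87.38

87.38 dB


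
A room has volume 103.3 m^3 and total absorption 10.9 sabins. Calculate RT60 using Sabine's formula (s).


Given values:
  V = 103.3 m^3
  A = 10.9 sabins
Formula: RT60 = 0.161 * V / A
Numerator: 0.161 * 103.3 = 16.6313
RT60 = 16.6313 / 10.9 = 1.526

1.526 s


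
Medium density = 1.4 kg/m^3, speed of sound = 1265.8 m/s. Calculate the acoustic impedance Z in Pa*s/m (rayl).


Given values:
  rho = 1.4 kg/m^3
  c = 1265.8 m/s
Formula: Z = rho * c
Z = 1.4 * 1265.8
Z = 1772.12

1772.12 rayl


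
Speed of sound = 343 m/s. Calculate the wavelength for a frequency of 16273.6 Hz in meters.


Given values:
  c = 343 m/s, f = 16273.6 Hz
Formula: lambda = c / f
lambda = 343 / 16273.6
lambda = 0.0211

0.0211 m


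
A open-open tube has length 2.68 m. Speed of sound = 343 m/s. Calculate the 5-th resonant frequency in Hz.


Given values:
  Tube type: open-open, L = 2.68 m, c = 343 m/s, n = 5
Formula: f_n = n * c / (2 * L)
Compute 2 * L = 2 * 2.68 = 5.36
f = 5 * 343 / 5.36
f = 319.96

319.96 Hz


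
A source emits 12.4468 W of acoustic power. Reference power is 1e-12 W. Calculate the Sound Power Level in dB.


Given values:
  W = 12.4468 W
  W_ref = 1e-12 W
Formula: SWL = 10 * log10(W / W_ref)
Compute ratio: W / W_ref = 12446800000000
Compute log10: log10(12446800000000) = 13.095058
Multiply: SWL = 10 * 13.095058 = 130.95

130.95 dB


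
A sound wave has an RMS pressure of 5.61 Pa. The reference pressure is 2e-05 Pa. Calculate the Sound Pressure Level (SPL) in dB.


Given values:
  p = 5.61 Pa
  p_ref = 2e-05 Pa
Formula: SPL = 20 * log10(p / p_ref)
Compute ratio: p / p_ref = 5.61 / 2e-05 = 280500
Compute log10: log10(280500) = 5.447933
Multiply: SPL = 20 * 5.447933 = 108.96

108.96 dB


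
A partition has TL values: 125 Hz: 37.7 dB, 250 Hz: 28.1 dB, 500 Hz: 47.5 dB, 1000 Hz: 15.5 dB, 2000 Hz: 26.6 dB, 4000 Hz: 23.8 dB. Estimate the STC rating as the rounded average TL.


Given TL values at each frequency:
  125 Hz: 37.7 dB
  250 Hz: 28.1 dB
  500 Hz: 47.5 dB
  1000 Hz: 15.5 dB
  2000 Hz: 26.6 dB
  4000 Hz: 23.8 dB
Formula: STC ~ round(average of TL values)
Sum = 37.7 + 28.1 + 47.5 + 15.5 + 26.6 + 23.8 = 179.2
Average = 179.2 / 6 = 29.87
Rounded: 30

30


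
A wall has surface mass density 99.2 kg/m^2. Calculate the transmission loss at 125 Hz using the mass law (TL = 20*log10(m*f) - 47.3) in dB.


Given values:
  m = 99.2 kg/m^2, f = 125 Hz
Formula: TL = 20 * log10(m * f) - 47.3
Compute m * f = 99.2 * 125 = 12400.0
Compute log10(12400.0) = 4.093422
Compute 20 * 4.093422 = 81.8684
TL = 81.8684 - 47.3 = 34.57

34.57 dB


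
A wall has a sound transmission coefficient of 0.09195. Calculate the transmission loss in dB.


Given values:
  tau = 0.09195
Formula: TL = 10 * log10(1 / tau)
Compute 1 / tau = 1 / 0.09195 = 10.8755
Compute log10(10.8755) = 1.036449
TL = 10 * 1.036449 = 10.36

10.36 dB


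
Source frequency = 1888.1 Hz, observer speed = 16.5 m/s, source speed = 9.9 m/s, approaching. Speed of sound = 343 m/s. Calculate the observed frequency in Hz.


Given values:
  f_s = 1888.1 Hz, v_o = 16.5 m/s, v_s = 9.9 m/s
  Direction: approaching
Formula: f_o = f_s * (c + v_o) / (c - v_s)
Numerator: c + v_o = 343 + 16.5 = 359.5
Denominator: c - v_s = 343 - 9.9 = 333.1
f_o = 1888.1 * 359.5 / 333.1 = 2037.74

2037.74 Hz


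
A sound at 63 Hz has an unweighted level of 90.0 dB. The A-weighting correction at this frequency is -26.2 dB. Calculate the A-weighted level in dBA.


Given values:
  SPL = 90.0 dB
  A-weighting at 63 Hz = -26.2 dB
Formula: L_A = SPL + A_weight
L_A = 90.0 + (-26.2)
L_A = 63.8

63.8 dBA


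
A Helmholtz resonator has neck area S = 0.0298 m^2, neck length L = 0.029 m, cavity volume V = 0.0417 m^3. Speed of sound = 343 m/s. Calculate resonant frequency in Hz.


Given values:
  S = 0.0298 m^2, L = 0.029 m, V = 0.0417 m^3, c = 343 m/s
Formula: f = (c / (2*pi)) * sqrt(S / (V * L))
Compute V * L = 0.0417 * 0.029 = 0.0012093
Compute S / (V * L) = 0.0298 / 0.0012093 = 24.6424
Compute sqrt(24.6424) = 4.964111
Compute c / (2*pi) = 343 / 6.283185 = 54.590148
f = 54.590148 * 4.964111 = 270.99

270.99 Hz


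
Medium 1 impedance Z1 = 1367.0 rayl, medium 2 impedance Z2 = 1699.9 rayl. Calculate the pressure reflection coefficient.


Given values:
  Z1 = 1367.0 rayl, Z2 = 1699.9 rayl
Formula: R = (Z2 - Z1) / (Z2 + Z1)
Numerator: Z2 - Z1 = 1699.9 - 1367.0 = 332.9
Denominator: Z2 + Z1 = 1699.9 + 1367.0 = 3066.9
R = 332.9 / 3066.9 = 0.1085

0.1085


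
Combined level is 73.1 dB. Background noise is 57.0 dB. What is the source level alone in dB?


Given values:
  L_total = 73.1 dB, L_bg = 57.0 dB
Formula: L_source = 10 * log10(10^(L_total/10) - 10^(L_bg/10))
Convert to linear:
  10^(73.1/10) = 20417379.4467
  10^(57.0/10) = 501187.2336
Difference: 20417379.4467 - 501187.2336 = 19916192.2131
L_source = 10 * log10(19916192.2131) = 72.99

72.99 dB


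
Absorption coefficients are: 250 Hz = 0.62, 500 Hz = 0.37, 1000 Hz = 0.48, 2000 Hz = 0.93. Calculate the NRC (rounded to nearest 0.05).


Given values:
  a_250 = 0.62, a_500 = 0.37
  a_1000 = 0.48, a_2000 = 0.93
Formula: NRC = (a250 + a500 + a1000 + a2000) / 4
Sum = 0.62 + 0.37 + 0.48 + 0.93 = 2.4
NRC = 2.4 / 4 = 0.6
Rounded to nearest 0.05: 0.6

0.6


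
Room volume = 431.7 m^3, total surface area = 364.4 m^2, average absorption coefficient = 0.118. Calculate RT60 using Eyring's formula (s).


Given values:
  V = 431.7 m^3, S = 364.4 m^2, alpha = 0.118
Formula: RT60 = 0.161 * V / (-S * ln(1 - alpha))
Compute ln(1 - 0.118) = ln(0.882) = -0.125563
Denominator: -364.4 * -0.125563 = 45.7552
Numerator: 0.161 * 431.7 = 69.5037
RT60 = 69.5037 / 45.7552 = 1.519

1.519 s


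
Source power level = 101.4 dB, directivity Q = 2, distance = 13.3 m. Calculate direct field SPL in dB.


Given values:
  Lw = 101.4 dB, Q = 2, r = 13.3 m
Formula: SPL = Lw + 10 * log10(Q / (4 * pi * r^2))
Compute 4 * pi * r^2 = 4 * pi * 13.3^2 = 2222.8653
Compute Q / denom = 2 / 2222.8653 = 0.00089974
Compute 10 * log10(0.00089974) = -30.4588
SPL = 101.4 + (-30.4588) = 70.94

70.94 dB


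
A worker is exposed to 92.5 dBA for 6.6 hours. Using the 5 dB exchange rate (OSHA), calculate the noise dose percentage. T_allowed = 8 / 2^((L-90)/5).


Given values:
  L = 92.5 dBA, T = 6.6 hours
Formula: T_allowed = 8 / 2^((L - 90) / 5)
Compute exponent: (92.5 - 90) / 5 = 0.5
Compute 2^(0.5) = 1.414214
T_allowed = 8 / 1.414214 = 5.656852 hours
Dose = (T / T_allowed) * 100
Dose = (6.6 / 5.656852) * 100 = 116.67

116.67 %


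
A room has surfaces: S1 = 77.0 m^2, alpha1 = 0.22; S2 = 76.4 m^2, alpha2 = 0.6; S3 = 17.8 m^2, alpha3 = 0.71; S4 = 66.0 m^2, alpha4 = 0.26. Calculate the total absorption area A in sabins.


Given surfaces:
  Surface 1: 77.0 * 0.22 = 16.94
  Surface 2: 76.4 * 0.6 = 45.84
  Surface 3: 17.8 * 0.71 = 12.638
  Surface 4: 66.0 * 0.26 = 17.16
Formula: A = sum(Si * alpha_i)
A = 16.94 + 45.84 + 12.638 + 17.16
A = 92.58

92.58 sabins
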